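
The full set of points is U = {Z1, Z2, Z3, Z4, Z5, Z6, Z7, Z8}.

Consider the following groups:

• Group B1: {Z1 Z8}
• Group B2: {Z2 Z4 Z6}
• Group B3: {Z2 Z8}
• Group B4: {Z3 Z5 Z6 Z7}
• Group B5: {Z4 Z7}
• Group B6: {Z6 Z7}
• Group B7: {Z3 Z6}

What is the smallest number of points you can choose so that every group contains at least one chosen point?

3

The 3 points {Z4, Z6, Z8} hit every group.
The groups B1, B5, B7 are pairwise disjoint, so any hitting set needs a separate point for each — at least 3. Hence 3 is optimal.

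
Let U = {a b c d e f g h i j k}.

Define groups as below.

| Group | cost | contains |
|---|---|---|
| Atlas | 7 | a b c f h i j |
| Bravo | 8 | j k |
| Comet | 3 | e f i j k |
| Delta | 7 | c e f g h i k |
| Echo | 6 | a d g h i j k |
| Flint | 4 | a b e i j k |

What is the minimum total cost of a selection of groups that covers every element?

16

Atlas, Comet, Echo together cover every element (Atlas ∪ Comet ∪ Echo = {a, b, c, d, e, f, g, h, i, j, k}); total cost 7 + 3 + 6 = 16.
No covering selection has total cost below 16.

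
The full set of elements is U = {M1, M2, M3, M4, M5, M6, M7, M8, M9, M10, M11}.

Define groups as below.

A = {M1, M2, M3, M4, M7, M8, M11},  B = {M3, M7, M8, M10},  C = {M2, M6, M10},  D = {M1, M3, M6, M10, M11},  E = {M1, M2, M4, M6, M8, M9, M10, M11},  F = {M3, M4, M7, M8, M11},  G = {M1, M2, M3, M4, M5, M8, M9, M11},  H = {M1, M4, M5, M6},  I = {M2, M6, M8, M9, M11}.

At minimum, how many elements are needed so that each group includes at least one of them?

2

Take T = {M3, M6}. Each listed group contains at least one of these, so T is a hitting set of size 2.
The groups C, F are pairwise disjoint, so any hitting set needs a separate element for each — at least 2. Hence 2 is optimal.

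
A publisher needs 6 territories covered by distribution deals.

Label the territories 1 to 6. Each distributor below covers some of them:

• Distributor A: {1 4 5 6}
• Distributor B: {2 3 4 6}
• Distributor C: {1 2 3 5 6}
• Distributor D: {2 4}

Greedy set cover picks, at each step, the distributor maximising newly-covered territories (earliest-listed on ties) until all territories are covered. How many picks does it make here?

Greedy: pick C (covers 5 new) → pick A (covers 1 new). Total picks: 2.

2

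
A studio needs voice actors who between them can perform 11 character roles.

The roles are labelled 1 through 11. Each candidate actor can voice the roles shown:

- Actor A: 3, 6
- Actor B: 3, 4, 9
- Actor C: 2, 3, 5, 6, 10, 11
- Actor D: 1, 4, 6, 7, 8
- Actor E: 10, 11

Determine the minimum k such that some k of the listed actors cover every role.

3

B and C and D together: B ∪ C ∪ D = {1, 2, 3, 4, 5, 6, 7, 8, 9, 10, 11} — every role is covered.
Only D contains 1, so D is forced; the remaining 6 roles need at least 2 more actors (each remaining actor adds at most 5) — so at least 3 actors are needed, and 3 is optimal.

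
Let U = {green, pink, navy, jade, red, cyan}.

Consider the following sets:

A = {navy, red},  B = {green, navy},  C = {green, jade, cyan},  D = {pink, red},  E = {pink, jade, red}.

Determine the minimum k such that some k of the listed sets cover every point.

Take {B, C, E}. Their union is {green, pink, navy, jade, red, cyan}, which is all 6 points.
Only C contains cyan, so C is forced; the remaining 3 points need at least 2 more sets (each remaining set adds at most 2) — so at least 3 sets are needed, and 3 is optimal.

3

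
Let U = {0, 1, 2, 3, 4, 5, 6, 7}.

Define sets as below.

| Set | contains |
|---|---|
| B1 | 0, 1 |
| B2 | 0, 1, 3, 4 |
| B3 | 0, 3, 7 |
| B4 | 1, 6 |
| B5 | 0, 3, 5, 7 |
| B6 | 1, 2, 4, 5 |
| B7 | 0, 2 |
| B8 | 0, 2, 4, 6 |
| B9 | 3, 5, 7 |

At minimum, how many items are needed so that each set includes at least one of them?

The 3 items {0, 5, 6} hit every set.
The sets B4, B7, B9 are pairwise disjoint, so any hitting set needs a separate item for each — at least 3. Hence 3 is optimal.

3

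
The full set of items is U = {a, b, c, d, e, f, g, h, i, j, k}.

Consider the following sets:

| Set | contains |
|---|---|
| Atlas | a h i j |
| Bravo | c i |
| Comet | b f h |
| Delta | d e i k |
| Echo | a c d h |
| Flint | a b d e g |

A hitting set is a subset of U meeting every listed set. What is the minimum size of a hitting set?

3

Take T = {a, f, i}. Each listed set contains at least one of these, so T is a hitting set of size 3.
No choice of 2 items meets every set, so 3 is the minimum.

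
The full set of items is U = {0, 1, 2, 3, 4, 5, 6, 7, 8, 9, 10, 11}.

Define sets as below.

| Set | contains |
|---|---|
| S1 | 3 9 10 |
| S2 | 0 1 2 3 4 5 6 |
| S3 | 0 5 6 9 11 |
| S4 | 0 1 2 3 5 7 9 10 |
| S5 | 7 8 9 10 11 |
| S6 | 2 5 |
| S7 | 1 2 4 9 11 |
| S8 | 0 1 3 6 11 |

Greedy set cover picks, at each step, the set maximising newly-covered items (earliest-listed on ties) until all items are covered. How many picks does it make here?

Greedy: pick S4 (covers 8 new) → pick S2 (covers 2 new) → pick S5 (covers 2 new). Total picks: 3.
(The true minimum cover uses only 2 sets, so greedy is not optimal here.)

3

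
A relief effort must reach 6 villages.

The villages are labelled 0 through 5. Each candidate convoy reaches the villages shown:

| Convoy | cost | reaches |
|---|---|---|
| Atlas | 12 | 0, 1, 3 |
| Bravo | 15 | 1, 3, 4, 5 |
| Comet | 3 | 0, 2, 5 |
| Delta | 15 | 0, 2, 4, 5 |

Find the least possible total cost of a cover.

18

Bravo, Comet together cover every village (Bravo ∪ Comet = {0, 1, 2, 3, 4, 5}); total cost 15 + 3 = 18.
No covering selection has total cost below 18.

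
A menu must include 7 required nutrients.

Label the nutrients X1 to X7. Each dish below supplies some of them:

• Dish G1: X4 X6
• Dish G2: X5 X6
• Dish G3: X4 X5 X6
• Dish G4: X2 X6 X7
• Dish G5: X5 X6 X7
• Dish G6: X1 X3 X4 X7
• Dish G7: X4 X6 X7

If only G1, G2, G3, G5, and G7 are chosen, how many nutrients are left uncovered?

3

Union of G1, G2, G3, G5, G7 = {X4, X5, X6, X7}.
Not covered: X1, X2, X3 — 3 nutrients.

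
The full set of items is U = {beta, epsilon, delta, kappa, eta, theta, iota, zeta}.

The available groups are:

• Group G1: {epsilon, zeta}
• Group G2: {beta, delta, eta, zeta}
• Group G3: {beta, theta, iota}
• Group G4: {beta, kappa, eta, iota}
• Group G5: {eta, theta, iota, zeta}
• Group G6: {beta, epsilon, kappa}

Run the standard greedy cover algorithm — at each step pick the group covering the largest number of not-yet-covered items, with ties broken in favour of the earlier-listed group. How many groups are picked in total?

Greedy: pick G2 (covers 4 new) → pick G3 (covers 2 new) → pick G6 (covers 2 new). Total picks: 3.

3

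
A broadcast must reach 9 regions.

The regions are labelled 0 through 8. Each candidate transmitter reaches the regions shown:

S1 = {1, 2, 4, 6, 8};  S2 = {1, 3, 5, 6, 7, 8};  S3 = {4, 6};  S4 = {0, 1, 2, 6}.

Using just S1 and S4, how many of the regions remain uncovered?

Union of S1, S4 = {0, 1, 2, 4, 6, 8}.
Not covered: 3, 5, 7 — 3 regions.

3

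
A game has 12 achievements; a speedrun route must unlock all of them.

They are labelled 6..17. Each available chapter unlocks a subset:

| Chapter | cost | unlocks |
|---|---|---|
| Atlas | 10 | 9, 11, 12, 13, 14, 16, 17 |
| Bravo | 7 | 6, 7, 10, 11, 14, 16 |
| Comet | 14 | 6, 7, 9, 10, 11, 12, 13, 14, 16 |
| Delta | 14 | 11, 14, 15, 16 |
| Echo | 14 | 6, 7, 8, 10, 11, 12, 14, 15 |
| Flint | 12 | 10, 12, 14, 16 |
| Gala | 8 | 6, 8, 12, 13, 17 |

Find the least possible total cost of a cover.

24

Atlas, Echo together cover every achievement (Atlas ∪ Echo = {6, 7, 8, 9, 10, 11, 12, 13, 14, 15, 16, 17}); total cost 10 + 14 = 24.
The greedy pick Bravo, Gala, Atlas, Delta costs 39; no covering selection beats 24.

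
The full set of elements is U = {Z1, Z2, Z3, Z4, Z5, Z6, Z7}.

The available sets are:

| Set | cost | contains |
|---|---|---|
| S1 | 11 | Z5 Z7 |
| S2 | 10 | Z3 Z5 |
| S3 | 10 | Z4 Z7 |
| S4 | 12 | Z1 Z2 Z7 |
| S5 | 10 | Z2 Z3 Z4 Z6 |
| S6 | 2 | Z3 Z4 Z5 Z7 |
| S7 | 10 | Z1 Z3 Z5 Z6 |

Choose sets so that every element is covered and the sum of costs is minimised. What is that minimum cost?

S5, S6, S7 together cover every element (S5 ∪ S6 ∪ S7 = {Z1, Z2, Z3, Z4, Z5, Z6, Z7}); total cost 10 + 2 + 10 = 22.
No covering selection has total cost below 22.

22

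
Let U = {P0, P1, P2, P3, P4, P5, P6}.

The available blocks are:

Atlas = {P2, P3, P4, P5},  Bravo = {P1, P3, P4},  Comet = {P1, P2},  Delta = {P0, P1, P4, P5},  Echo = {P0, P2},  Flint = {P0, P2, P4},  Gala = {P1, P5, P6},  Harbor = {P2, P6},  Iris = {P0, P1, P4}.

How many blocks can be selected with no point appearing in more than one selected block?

Bravo, Echo are pairwise disjoint (Bravo={P1,P3,P4}; Echo={P0,P2}).
Every remaining block overlaps one of these, and no 3 of the listed blocks are pairwise disjoint, so 2 is the maximum.

2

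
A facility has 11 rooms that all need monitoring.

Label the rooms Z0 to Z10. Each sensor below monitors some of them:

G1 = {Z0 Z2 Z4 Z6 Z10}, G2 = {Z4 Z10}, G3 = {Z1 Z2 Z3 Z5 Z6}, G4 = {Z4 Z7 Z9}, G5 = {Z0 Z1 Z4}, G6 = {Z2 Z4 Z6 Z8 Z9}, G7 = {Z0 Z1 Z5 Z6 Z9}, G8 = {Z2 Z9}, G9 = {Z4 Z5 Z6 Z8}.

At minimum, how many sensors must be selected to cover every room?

4

G1 and G3 and G4 and G6 together: G1 ∪ G3 ∪ G4 ∪ G6 = {Z0, Z1, Z2, Z3, Z4, Z5, Z6, Z7, Z8, Z9, Z10} — every room is covered.
No 3 of the 9 sensors cover everything (all 84 combinations miss at least one room), so 4 is optimal.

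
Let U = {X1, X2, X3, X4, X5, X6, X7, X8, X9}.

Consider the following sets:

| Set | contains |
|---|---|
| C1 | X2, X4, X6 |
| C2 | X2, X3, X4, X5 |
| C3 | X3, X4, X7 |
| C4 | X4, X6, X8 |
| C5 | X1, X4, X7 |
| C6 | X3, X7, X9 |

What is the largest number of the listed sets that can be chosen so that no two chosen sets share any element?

C1, C6 are pairwise disjoint (C1={X2,X4,X6}; C6={X3,X7,X9}).
Every remaining set overlaps one of these, and no 3 of the listed sets are pairwise disjoint, so 2 is the maximum.

2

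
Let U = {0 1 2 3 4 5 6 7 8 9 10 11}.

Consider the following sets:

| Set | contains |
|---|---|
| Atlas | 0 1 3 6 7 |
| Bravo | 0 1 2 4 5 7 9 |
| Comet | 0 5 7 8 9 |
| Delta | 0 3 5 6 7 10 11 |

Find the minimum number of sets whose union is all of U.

Bravo, Comet, and Delta cover everything between them: the union {0, 1, 2, 3, 4, 5, 6, 7, 8, 9, 10, 11} is all of U.
Only Bravo contains 2, so Bravo is forced; the remaining 5 items need at least 2 more sets (each remaining set adds at most 4) — so at least 3 sets are needed, and 3 is optimal.

3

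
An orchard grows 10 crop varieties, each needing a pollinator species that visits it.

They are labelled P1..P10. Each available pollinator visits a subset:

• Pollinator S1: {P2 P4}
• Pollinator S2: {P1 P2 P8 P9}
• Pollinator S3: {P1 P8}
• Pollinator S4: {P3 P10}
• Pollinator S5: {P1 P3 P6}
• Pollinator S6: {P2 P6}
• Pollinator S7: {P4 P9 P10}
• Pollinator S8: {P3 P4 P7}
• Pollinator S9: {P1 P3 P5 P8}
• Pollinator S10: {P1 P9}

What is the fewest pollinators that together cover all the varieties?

S6 and S7 and S8 and S9 together: S6 ∪ S7 ∪ S8 ∪ S9 = {P1, P2, P3, P4, P5, P6, P7, P8, P9, P10} — every variety is covered.
No 3 of the 10 pollinators cover everything (all 120 combinations miss at least one variety), so 4 is optimal.

4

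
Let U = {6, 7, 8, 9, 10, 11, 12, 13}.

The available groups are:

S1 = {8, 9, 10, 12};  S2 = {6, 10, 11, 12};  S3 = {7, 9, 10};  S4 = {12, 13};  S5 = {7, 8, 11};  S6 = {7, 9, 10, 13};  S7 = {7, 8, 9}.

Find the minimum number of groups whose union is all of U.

3

S2, S6, and S7 cover everything between them: the union {6, 7, 8, 9, 10, 11, 12, 13} is all of U.
Only S2 contains 6, so S2 is forced; the remaining 4 items need at least 2 more groups (each remaining group adds at most 3) — so at least 3 groups are needed, and 3 is optimal.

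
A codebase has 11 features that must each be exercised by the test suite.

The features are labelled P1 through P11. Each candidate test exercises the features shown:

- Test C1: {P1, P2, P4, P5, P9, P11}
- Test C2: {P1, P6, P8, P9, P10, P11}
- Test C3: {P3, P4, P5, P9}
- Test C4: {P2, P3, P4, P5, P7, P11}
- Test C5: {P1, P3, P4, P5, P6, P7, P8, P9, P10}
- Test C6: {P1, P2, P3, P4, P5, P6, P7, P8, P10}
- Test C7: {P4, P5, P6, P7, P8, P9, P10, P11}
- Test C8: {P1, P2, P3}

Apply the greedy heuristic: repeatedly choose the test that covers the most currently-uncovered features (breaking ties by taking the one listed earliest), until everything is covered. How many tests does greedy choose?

2

Greedy: pick C5 (covers 9 new) → pick C1 (covers 2 new). Total picks: 2.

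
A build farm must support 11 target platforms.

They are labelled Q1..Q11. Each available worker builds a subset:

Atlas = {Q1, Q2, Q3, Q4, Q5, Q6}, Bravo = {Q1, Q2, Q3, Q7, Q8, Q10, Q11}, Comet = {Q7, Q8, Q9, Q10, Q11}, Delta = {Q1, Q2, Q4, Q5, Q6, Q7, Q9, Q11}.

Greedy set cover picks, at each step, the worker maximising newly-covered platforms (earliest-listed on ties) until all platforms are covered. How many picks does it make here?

2

Greedy: pick Delta (covers 8 new) → pick Bravo (covers 3 new). Total picks: 2.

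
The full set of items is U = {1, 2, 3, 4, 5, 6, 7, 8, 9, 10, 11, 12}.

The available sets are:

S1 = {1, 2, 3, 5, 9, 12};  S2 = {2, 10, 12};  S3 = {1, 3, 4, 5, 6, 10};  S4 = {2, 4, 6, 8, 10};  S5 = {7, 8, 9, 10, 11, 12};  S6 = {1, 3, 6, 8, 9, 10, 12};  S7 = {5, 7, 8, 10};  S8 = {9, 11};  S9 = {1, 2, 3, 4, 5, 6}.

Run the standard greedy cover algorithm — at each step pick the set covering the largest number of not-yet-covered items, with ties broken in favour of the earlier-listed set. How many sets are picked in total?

3

Greedy: pick S6 (covers 7 new) → pick S9 (covers 3 new) → pick S5 (covers 2 new). Total picks: 3.
(The true minimum cover uses only 2 sets, so greedy is not optimal here.)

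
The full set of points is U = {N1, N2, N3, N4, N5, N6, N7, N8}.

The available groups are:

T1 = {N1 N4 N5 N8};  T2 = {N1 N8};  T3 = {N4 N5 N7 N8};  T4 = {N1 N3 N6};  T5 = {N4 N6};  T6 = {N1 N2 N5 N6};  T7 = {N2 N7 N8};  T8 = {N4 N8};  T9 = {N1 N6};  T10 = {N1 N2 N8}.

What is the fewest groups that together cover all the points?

3

T3, T4, and T10 cover everything between them: the union {N1, N2, N3, N4, N5, N6, N7, N8} is all of U.
Only T4 contains N3, so T4 is forced; the remaining 5 points need at least 2 more groups (each remaining group adds at most 4) — so at least 3 groups are needed, and 3 is optimal.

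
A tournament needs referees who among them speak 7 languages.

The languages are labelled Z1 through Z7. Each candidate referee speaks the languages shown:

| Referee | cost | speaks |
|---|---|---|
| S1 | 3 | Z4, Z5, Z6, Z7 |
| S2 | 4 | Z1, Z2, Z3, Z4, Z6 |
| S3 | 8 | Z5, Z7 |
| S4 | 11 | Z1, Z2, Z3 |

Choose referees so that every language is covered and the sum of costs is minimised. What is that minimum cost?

7

S1, S2 together cover every language (S1 ∪ S2 = {Z1, Z2, Z3, Z4, Z5, Z6, Z7}); total cost 3 + 4 = 7.
No covering selection has total cost below 7.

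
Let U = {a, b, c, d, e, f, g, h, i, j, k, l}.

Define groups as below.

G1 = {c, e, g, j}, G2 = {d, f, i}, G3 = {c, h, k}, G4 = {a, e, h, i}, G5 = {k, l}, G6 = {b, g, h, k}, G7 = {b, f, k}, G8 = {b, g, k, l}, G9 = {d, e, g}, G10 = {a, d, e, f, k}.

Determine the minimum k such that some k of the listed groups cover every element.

4

G1 and G2 and G4 and G8 together: G1 ∪ G2 ∪ G4 ∪ G8 = {a, b, c, d, e, f, g, h, i, j, k, l} — every element is covered.
No 3 of the 10 groups cover everything (all 120 combinations miss at least one element), so 4 is optimal.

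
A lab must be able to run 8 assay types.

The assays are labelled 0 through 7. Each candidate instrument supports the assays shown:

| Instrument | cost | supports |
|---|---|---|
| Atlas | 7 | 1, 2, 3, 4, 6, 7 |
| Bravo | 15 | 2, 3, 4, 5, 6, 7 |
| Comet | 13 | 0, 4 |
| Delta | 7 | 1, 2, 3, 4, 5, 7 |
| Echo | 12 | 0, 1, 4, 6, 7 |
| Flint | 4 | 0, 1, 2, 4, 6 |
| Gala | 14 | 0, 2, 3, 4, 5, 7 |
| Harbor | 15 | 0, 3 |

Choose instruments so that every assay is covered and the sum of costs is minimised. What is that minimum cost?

11

Delta, Flint together cover every assay (Delta ∪ Flint = {0, 1, 2, 3, 4, 5, 6, 7}); total cost 7 + 4 = 11.
No covering selection has total cost below 11.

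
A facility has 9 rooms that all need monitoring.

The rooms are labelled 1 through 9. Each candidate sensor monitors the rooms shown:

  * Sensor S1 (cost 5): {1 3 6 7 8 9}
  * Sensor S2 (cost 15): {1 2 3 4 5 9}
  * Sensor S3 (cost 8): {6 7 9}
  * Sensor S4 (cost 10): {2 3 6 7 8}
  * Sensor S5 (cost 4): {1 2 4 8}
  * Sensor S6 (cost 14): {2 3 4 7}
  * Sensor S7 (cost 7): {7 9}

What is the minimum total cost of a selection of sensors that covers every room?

20

S1, S2 together cover every room (S1 ∪ S2 = {1, 2, 3, 4, 5, 6, 7, 8, 9}); total cost 5 + 15 = 20.
The greedy pick S1, S5, S2 costs 24; no covering selection beats 20.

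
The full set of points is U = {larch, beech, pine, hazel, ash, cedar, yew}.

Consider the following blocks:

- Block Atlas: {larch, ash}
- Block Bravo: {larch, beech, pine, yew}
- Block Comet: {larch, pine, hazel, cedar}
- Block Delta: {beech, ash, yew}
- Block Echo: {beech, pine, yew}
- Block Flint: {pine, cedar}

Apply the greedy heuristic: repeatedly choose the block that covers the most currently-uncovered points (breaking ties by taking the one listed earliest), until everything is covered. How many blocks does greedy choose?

3

Greedy: pick Bravo (covers 4 new) → pick Comet (covers 2 new) → pick Atlas (covers 1 new). Total picks: 3.
(The true minimum cover uses only 2 blocks, so greedy is not optimal here.)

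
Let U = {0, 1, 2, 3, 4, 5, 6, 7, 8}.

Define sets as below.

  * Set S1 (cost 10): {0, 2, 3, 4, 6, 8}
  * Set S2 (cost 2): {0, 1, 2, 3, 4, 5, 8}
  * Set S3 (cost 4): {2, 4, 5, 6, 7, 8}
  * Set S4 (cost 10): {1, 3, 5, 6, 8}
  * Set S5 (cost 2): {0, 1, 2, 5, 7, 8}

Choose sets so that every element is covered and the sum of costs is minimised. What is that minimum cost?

6

S2, S3 together cover every element (S2 ∪ S3 = {0, 1, 2, 3, 4, 5, 6, 7, 8}); total cost 2 + 4 = 6.
No covering selection has total cost below 6.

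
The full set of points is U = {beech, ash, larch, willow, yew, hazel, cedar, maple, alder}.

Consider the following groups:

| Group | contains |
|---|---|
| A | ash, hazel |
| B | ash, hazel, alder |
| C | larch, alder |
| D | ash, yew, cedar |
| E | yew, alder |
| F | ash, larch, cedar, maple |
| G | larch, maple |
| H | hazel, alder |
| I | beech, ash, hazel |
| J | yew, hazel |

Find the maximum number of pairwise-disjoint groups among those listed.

A, E, G are pairwise disjoint (A={ash,hazel}; E={yew,alder}; G={larch,maple}).
Every remaining group overlaps one of these, and no 4 of the listed groups are pairwise disjoint, so 3 is the maximum.

3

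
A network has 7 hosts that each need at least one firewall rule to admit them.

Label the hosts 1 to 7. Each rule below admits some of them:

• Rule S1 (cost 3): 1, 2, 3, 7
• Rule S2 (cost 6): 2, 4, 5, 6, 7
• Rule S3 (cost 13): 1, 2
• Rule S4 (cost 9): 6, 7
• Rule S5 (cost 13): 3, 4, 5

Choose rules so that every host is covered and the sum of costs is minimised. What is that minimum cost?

9

S1, S2 together cover every host (S1 ∪ S2 = {1, 2, 3, 4, 5, 6, 7}); total cost 3 + 6 = 9.
No covering selection has total cost below 9.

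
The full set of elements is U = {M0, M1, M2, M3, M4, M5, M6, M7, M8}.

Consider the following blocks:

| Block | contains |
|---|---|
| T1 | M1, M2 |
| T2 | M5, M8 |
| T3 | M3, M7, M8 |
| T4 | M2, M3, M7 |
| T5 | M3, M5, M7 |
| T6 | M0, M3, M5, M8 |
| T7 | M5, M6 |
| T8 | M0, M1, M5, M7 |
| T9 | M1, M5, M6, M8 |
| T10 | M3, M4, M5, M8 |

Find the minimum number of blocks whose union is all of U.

4

T4, T8, T9, and T10 cover everything between them: the union {M0, M1, M2, M3, M4, M5, M6, M7, M8} is all of U.
No 3 of the 10 blocks cover everything (all 120 combinations miss at least one element), so 4 is optimal.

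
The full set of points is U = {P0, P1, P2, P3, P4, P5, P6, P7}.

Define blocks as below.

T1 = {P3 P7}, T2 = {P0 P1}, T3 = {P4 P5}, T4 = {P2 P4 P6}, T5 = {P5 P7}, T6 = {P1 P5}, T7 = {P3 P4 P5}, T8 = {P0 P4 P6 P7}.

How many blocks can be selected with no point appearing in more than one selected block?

3

T1, T2, T3 are pairwise disjoint (T1={P3,P7}; T2={P0,P1}; T3={P4,P5}).
Every remaining block overlaps one of these, and no 4 of the listed blocks are pairwise disjoint, so 3 is the maximum.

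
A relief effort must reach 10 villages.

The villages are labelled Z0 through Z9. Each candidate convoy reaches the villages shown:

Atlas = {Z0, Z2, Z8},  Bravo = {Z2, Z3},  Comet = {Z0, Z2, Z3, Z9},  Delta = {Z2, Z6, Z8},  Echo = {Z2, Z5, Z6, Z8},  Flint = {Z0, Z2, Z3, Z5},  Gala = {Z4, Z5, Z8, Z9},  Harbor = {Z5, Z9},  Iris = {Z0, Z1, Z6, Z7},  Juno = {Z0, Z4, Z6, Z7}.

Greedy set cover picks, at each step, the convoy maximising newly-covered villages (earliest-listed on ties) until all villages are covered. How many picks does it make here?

Greedy: pick Comet (covers 4 new) → pick Echo (covers 3 new) → pick Iris (covers 2 new) → pick Gala (covers 1 new). Total picks: 4.
(The true minimum cover uses only 3 convoys, so greedy is not optimal here.)

4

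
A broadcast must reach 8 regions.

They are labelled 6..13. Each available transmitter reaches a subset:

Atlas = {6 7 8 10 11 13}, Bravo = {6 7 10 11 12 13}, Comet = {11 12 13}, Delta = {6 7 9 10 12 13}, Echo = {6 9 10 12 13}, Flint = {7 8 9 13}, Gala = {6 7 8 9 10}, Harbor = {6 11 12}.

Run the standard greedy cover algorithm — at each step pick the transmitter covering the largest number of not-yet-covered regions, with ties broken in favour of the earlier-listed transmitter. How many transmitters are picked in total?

Greedy: pick Atlas (covers 6 new) → pick Delta (covers 2 new). Total picks: 2.

2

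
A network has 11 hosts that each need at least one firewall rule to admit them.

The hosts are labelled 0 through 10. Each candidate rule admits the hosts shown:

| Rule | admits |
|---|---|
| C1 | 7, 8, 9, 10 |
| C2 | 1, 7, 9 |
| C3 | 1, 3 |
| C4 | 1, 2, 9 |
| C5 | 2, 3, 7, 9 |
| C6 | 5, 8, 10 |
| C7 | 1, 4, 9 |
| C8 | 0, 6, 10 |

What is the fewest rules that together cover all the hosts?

4

Take {C5, C6, C7, C8}. Their union is {0, 1, 2, 3, 4, 5, 6, 7, 8, 9, 10}, which is all 11 hosts.
Only C7 contains 4, so C7 is forced; the remaining 8 hosts need at least 3 more rules (each remaining rule adds at most 3) — so at least 4 rules are needed, and 4 is optimal.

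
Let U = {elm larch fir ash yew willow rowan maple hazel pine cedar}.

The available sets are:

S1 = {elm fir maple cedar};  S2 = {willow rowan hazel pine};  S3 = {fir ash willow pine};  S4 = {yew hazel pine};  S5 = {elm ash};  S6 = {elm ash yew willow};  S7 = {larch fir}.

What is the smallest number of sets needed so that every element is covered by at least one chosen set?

4

Take {S1, S2, S6, S7}. Their union is {elm, larch, fir, ash, yew, willow, rowan, maple, hazel, pine, cedar}, which is all 11 elements.
Only S7 contains larch, so S7 is forced; the remaining 9 elements need at least 3 more sets (each remaining set adds at most 4) — so at least 4 sets are needed, and 4 is optimal.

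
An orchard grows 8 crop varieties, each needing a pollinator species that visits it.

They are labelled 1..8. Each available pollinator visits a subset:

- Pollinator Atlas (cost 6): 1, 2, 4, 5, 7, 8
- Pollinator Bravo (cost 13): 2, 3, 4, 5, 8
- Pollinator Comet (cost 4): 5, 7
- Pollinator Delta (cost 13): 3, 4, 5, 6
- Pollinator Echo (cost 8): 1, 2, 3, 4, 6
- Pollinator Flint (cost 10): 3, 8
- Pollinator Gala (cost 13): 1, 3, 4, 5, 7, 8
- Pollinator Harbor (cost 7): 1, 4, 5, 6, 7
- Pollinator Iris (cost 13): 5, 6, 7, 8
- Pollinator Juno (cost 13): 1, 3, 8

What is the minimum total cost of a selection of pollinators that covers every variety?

14

Atlas, Echo together cover every variety (Atlas ∪ Echo = {1, 2, 3, 4, 5, 6, 7, 8}); total cost 6 + 8 = 14.
No covering selection has total cost below 14.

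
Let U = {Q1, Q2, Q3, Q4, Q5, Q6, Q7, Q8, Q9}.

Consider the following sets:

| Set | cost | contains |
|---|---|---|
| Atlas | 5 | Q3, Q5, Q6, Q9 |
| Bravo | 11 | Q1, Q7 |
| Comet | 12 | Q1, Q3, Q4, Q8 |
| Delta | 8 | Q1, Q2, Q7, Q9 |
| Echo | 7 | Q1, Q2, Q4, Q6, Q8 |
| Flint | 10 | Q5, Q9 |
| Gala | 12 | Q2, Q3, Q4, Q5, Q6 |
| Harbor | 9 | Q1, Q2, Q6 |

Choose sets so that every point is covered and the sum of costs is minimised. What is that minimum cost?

20

Atlas, Delta, Echo together cover every point (Atlas ∪ Delta ∪ Echo = {Q1, Q2, Q3, Q4, Q5, Q6, Q7, Q8, Q9}); total cost 5 + 8 + 7 = 20.
No covering selection has total cost below 20.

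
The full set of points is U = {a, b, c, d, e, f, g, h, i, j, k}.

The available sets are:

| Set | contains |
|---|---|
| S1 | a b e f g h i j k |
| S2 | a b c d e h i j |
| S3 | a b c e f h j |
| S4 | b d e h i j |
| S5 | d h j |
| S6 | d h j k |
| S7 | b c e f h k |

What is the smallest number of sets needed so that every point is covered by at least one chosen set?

S1 and S2 together: S1 ∪ S2 = {a, b, c, d, e, f, g, h, i, j, k} — every point is covered.
No single set has all 11 points (the largest, S1, has 9), so 2 is optimal.

2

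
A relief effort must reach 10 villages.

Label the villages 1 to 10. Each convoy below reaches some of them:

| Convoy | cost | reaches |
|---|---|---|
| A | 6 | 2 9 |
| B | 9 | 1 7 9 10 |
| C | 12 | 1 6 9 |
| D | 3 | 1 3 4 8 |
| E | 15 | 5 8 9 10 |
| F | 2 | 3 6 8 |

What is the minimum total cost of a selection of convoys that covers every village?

35

A, B, D, E, F together cover every village (A ∪ B ∪ D ∪ E ∪ F = {1, 2, 3, 4, 5, 6, 7, 8, 9, 10}); total cost 6 + 9 + 3 + 15 + 2 = 35.
No covering selection has total cost below 35.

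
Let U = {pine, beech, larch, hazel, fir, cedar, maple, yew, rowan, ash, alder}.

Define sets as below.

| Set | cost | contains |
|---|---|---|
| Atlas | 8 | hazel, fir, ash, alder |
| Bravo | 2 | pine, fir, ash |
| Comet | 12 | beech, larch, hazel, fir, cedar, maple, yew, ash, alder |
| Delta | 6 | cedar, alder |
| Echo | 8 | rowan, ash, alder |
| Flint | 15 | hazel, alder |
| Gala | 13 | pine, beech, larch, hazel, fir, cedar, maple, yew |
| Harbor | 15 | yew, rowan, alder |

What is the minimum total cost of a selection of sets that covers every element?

Echo, Gala together cover every element (Echo ∪ Gala = {pine, beech, larch, hazel, fir, cedar, maple, yew, rowan, ash, alder}); total cost 8 + 13 = 21.
The greedy pick Bravo, Comet, Echo costs 22; no covering selection beats 21.

21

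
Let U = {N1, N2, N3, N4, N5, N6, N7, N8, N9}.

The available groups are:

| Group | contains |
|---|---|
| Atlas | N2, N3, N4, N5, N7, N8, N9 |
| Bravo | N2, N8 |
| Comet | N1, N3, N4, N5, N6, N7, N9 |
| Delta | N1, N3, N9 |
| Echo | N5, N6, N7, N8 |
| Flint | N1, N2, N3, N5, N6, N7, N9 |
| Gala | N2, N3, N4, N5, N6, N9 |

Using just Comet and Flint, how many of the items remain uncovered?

Union of Comet, Flint = {N1, N2, N3, N4, N5, N6, N7, N9}.
Not covered: N8 — 1 item.

1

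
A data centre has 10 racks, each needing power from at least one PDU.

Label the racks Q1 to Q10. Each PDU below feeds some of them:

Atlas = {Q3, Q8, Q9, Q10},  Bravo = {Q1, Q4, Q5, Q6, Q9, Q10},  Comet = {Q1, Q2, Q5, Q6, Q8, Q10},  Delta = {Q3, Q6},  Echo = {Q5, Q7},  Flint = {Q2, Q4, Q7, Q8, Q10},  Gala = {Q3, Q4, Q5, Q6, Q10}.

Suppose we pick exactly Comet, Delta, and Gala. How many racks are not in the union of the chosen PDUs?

Union of Comet, Delta, Gala = {Q1, Q2, Q3, Q4, Q5, Q6, Q8, Q10}.
Not covered: Q7, Q9 — 2 racks.

2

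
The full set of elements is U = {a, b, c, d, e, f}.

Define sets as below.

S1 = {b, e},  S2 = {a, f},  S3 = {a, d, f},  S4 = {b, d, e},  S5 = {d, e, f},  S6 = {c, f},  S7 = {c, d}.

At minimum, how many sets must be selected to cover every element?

3

S1, S3, and S6 cover everything between them: the union {a, b, c, d, e, f} is all of U.
No 2 of the 7 sets cover everything (all 21 combinations miss at least one element), so 3 is optimal.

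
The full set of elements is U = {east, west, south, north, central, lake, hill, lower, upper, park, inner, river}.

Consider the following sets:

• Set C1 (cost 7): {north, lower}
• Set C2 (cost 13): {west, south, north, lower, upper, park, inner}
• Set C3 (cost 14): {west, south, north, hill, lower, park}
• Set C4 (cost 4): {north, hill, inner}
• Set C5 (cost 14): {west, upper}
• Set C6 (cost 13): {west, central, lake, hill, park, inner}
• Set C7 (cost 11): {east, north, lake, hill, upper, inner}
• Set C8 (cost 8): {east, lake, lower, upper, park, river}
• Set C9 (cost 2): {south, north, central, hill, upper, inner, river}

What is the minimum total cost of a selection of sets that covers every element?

C2, C8, C9 together cover every element (C2 ∪ C8 ∪ C9 = {east, west, south, north, central, lake, hill, lower, upper, park, inner, river}); total cost 13 + 8 + 2 = 23.
No covering selection has total cost below 23.

23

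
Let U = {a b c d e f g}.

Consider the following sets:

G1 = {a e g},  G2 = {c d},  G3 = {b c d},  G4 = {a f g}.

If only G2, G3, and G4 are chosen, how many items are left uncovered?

Union of G2, G3, G4 = {a, b, c, d, f, g}.
Not covered: e — 1 item.

1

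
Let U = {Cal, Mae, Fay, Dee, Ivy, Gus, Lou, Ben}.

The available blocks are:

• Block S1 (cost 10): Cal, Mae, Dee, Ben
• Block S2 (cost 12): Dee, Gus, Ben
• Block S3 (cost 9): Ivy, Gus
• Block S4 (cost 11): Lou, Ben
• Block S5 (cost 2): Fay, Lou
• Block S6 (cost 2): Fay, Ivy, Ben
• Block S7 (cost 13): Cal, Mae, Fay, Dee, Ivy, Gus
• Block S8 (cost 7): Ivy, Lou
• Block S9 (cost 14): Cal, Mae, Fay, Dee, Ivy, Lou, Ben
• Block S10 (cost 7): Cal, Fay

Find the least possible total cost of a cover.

17

S5, S6, S7 together cover every element (S5 ∪ S6 ∪ S7 = {Cal, Mae, Fay, Dee, Ivy, Gus, Lou, Ben}); total cost 2 + 2 + 13 = 17.
No covering selection has total cost below 17.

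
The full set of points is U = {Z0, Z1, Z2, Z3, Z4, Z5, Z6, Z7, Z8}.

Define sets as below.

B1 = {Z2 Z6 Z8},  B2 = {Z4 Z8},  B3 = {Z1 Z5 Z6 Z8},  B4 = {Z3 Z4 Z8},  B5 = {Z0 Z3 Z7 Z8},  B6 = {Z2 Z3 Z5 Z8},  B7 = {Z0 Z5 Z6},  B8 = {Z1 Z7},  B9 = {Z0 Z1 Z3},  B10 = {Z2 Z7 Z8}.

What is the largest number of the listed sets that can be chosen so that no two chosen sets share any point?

B4, B7, B8 are pairwise disjoint (B4={Z3,Z4,Z8}; B7={Z0,Z5,Z6}; B8={Z1,Z7}).
Every remaining set overlaps one of these, and no 4 of the listed sets are pairwise disjoint, so 3 is the maximum.

3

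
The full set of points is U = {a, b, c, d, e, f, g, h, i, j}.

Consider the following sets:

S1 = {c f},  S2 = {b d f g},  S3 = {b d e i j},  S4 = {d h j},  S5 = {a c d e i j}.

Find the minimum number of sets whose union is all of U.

3

S2, S4, and S5 cover everything between them: the union {a, b, c, d, e, f, g, h, i, j} is all of U.
Only S5 contains a, so S5 is forced; the remaining 4 points need at least 2 more sets (each remaining set adds at most 3) — so at least 3 sets are needed, and 3 is optimal.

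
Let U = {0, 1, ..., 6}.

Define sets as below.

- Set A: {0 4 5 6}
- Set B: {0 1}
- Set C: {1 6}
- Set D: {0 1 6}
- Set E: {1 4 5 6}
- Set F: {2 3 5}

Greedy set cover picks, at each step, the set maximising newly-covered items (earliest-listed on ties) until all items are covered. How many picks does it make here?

3

Greedy: pick A (covers 4 new) → pick F (covers 2 new) → pick B (covers 1 new). Total picks: 3.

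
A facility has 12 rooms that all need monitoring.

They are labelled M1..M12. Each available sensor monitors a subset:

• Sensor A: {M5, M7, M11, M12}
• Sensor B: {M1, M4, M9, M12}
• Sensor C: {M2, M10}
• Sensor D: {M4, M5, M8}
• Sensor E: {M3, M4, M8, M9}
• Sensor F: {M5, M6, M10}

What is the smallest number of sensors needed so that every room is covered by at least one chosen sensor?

5

Take {A, B, C, E, F}. Their union is {M1, M2, M3, M4, M5, M6, M7, M8, M9, M10, M11, M12}, which is all 12 rooms.
No 4 of the 6 sensors cover everything (all 15 combinations miss at least one room), so 5 is optimal.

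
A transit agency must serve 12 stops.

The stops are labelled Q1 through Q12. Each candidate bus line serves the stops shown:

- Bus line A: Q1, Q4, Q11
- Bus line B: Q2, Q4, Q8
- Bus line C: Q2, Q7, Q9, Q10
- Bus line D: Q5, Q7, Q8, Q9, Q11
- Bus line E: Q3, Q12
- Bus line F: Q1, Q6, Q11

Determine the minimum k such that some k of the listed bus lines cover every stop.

Take {A, C, D, E, F}. Their union is {Q1, Q2, Q3, Q4, Q5, Q6, Q7, Q8, Q9, Q10, Q11, Q12}, which is all 12 stops.
Only D contains Q5, so D is forced; the remaining 7 stops need at least 4 more bus lines (each remaining bus line adds at most 2) — so at least 5 bus lines are needed, and 5 is optimal.

5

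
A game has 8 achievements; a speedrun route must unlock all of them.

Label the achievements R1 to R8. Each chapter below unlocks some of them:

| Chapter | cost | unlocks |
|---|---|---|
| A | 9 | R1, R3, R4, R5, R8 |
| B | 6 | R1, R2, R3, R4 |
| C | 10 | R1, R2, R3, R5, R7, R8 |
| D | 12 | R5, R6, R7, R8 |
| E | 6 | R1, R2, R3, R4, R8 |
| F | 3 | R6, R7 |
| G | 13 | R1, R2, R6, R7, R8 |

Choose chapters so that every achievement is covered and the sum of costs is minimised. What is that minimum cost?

A, E, F together cover every achievement (A ∪ E ∪ F = {R1, R2, R3, R4, R5, R6, R7, R8}); total cost 9 + 6 + 3 = 18.
No covering selection has total cost below 18.

18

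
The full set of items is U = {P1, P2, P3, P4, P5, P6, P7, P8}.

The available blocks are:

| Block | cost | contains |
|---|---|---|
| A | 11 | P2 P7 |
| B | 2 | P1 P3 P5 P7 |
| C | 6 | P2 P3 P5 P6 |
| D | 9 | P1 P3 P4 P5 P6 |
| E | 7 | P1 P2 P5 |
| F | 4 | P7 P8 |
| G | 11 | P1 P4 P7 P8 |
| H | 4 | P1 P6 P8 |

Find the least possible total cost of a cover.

C, G together cover every item (C ∪ G = {P1, P2, P3, P4, P5, P6, P7, P8}); total cost 6 + 11 = 17.
The greedy pick B, H, C, D costs 21; no covering selection beats 17.

17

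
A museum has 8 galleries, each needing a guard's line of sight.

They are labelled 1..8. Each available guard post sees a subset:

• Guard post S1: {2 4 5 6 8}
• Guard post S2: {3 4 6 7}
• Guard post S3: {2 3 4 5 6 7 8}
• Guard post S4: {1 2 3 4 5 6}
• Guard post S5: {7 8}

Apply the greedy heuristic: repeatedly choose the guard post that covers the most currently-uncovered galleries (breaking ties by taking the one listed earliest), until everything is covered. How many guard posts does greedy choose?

Greedy: pick S3 (covers 7 new) → pick S4 (covers 1 new). Total picks: 2.

2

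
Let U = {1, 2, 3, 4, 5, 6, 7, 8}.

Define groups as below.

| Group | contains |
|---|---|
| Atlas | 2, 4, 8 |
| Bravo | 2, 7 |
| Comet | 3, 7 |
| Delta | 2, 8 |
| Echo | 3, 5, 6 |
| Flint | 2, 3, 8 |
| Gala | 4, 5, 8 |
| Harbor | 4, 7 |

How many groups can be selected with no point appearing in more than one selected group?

Delta, Echo, Harbor are pairwise disjoint (Delta={2,8}; Echo={3,5,6}; Harbor={4,7}).
Every remaining group overlaps one of these, and no 4 of the listed groups are pairwise disjoint, so 3 is the maximum.

3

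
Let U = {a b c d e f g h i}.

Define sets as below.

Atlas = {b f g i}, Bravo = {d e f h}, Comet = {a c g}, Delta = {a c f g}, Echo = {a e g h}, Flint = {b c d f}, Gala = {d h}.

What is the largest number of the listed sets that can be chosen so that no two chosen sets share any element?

Bravo, Comet are pairwise disjoint (Bravo={d,e,f,h}; Comet={a,c,g}).
Every remaining set overlaps one of these, and no 3 of the listed sets are pairwise disjoint, so 2 is the maximum.

2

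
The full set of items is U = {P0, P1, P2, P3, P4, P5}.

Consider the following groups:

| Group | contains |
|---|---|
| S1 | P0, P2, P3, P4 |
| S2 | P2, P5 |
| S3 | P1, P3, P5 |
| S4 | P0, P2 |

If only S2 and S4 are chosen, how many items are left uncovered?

3

Union of S2, S4 = {P0, P2, P5}.
Not covered: P1, P3, P4 — 3 items.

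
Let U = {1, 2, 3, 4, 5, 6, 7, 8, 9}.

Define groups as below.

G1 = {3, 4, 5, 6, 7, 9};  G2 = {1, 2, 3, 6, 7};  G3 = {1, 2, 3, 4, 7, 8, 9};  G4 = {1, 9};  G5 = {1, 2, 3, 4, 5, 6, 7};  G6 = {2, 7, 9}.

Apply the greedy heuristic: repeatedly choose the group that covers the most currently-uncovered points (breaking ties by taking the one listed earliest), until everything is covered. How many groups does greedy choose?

2

Greedy: pick G3 (covers 7 new) → pick G1 (covers 2 new). Total picks: 2.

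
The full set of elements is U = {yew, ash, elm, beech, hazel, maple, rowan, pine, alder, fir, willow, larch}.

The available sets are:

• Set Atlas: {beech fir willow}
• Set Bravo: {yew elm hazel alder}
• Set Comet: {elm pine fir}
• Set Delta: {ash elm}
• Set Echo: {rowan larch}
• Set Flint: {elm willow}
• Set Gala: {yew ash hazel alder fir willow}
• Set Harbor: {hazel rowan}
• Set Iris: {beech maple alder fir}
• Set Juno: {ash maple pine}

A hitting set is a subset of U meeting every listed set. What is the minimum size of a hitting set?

4

The 4 elements {elm, maple, rowan, fir} hit every set.
The sets Atlas, Bravo, Echo, Juno are pairwise disjoint, so any hitting set needs a separate element for each — at least 4. Hence 4 is optimal.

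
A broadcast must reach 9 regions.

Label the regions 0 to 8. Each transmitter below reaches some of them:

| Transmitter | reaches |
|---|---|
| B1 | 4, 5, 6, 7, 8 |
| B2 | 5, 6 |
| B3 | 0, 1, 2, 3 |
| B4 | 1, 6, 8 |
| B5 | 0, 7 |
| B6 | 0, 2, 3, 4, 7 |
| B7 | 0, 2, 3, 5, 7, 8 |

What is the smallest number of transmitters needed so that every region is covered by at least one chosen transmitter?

Take {B1, B3}. Their union is {0, 1, 2, 3, 4, 5, 6, 7, 8}, which is all 9 regions.
No single transmitter has all 9 regions (the largest, B7, has 6), so 2 is optimal.

2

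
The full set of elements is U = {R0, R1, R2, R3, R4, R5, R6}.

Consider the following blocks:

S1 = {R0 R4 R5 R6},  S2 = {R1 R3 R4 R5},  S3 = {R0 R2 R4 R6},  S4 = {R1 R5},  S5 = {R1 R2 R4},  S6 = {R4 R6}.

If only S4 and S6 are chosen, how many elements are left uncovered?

3

Union of S4, S6 = {R1, R4, R5, R6}.
Not covered: R0, R2, R3 — 3 elements.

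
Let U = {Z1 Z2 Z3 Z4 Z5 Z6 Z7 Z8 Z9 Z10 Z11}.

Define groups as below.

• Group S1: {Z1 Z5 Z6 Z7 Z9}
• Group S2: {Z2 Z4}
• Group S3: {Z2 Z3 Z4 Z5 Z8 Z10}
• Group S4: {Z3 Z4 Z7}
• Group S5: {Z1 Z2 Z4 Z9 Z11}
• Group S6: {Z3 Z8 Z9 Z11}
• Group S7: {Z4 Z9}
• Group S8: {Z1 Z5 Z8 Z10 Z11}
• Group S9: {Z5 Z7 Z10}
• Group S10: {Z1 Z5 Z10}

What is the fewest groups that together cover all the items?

Take {S1, S3, S5}. Their union is {Z1, Z2, Z3, Z4, Z5, Z6, Z7, Z8, Z9, Z10, Z11}, which is all 11 items.
Only S1 contains Z6, so S1 is forced; the remaining 6 items need at least 2 more groups (each remaining group adds at most 5) — so at least 3 groups are needed, and 3 is optimal.

3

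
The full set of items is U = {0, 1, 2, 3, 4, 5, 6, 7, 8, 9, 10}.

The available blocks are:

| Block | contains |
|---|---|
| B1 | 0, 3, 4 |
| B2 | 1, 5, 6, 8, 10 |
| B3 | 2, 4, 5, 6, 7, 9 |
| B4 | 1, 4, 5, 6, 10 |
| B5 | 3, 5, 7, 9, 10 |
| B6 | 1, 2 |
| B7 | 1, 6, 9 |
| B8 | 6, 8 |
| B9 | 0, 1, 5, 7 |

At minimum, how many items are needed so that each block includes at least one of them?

The 3 items {1, 3, 6} hit every block.
The blocks B5, B6, B8 are pairwise disjoint, so any hitting set needs a separate item for each — at least 3. Hence 3 is optimal.

3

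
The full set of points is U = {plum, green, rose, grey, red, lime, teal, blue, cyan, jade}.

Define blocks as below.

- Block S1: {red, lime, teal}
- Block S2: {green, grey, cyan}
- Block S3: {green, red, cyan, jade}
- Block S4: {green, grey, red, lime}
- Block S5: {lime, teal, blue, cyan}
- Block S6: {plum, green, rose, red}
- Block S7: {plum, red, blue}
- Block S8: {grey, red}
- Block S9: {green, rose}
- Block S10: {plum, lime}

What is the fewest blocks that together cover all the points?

Take {S3, S5, S6, S8}. Their union is {plum, green, rose, grey, red, lime, teal, blue, cyan, jade}, which is all 10 points.
No 3 of the 10 blocks cover everything (all 120 combinations miss at least one point), so 4 is optimal.

4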